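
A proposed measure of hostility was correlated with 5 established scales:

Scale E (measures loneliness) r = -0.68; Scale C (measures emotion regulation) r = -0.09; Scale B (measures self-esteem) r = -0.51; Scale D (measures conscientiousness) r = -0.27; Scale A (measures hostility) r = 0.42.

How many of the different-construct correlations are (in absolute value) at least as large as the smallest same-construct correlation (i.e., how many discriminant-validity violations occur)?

Convergent (same construct = hostility): Scale A.
Smallest convergent = 0.42. Discriminant |r|: 0.68, 0.09, 0.51, 0.27; count ≥ 0.42 → 2.

2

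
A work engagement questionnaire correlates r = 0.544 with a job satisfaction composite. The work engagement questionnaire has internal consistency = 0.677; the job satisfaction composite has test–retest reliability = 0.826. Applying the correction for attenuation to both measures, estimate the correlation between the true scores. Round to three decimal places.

0.727

r_true = r_obs / √(r_xx · r_yy) = 0.544 / √(0.677 × 0.826) = 0.544 / √0.559202 = 0.544 / 0.7478 ≈ 0.727.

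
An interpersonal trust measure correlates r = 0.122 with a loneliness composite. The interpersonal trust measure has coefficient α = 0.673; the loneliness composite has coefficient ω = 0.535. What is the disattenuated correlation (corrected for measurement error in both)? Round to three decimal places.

r_true = r_obs / √(r_xx · r_yy) = 0.122 / √(0.673 × 0.535) = 0.122 / √0.360055 = 0.122 / 0.6000 ≈ 0.203.

0.203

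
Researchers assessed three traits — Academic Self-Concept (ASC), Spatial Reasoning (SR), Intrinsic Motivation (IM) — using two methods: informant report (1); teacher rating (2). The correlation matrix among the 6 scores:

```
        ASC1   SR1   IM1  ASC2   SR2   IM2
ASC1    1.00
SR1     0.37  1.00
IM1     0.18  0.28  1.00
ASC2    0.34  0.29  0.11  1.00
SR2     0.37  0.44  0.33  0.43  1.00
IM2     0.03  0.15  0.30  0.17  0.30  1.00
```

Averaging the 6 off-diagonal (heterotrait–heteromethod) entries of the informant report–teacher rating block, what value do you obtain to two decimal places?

0.21

HTHM values (method 1 × method 2): 0.37, 0.03, 0.29, 0.15, 0.11, 0.33; mean = 1.28/6 = 0.21.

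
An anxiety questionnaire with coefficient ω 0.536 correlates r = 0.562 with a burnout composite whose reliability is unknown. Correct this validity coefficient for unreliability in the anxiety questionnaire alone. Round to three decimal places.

Single correction: r_c = r_obs / √r_xx = 0.562 / √0.536 = 0.562 / 0.7321 ≈ 0.768.

0.768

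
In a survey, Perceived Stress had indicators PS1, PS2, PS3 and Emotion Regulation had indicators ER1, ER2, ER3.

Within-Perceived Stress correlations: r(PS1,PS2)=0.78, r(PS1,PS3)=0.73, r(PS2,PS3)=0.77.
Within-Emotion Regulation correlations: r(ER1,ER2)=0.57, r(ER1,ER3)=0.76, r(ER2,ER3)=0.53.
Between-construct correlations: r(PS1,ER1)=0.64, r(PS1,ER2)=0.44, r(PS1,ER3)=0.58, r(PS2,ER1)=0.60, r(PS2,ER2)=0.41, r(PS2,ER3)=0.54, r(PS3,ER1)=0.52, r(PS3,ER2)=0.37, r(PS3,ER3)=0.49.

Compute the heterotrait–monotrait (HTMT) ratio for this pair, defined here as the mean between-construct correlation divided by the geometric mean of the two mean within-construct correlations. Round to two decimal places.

Mean between = 4.59/9 = 0.5100.
Mean within-PS = 2.28/3 = 0.7600; mean within-ER = 1.86/3 = 0.6200.
Geometric mean = √(0.7600 × 0.6200) = 0.6864.
HTMT = 0.5100 / 0.6864 = 0.74.

0.74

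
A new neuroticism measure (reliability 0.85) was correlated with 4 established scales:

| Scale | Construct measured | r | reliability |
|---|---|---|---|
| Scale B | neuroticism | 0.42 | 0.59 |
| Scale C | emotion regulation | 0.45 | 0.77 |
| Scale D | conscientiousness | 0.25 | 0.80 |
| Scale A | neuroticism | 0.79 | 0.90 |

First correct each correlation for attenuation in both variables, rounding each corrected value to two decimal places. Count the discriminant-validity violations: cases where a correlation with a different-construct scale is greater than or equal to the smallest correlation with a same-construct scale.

0

Disattenuated r (r / √(r_scale · r_new)):
  Scale B (conv): 0.42 / √(0.59·0.85) = 0.59
  Scale C (disc): 0.45 / √(0.77·0.85) = 0.56
  Scale D (disc): 0.25 / √(0.80·0.85) = 0.30
  Scale A (conv): 0.79 / √(0.90·0.85) = 0.90
Smallest convergent = 0.59. Discriminant values: 0.56, 0.30; count ≥ 0.59 → 0.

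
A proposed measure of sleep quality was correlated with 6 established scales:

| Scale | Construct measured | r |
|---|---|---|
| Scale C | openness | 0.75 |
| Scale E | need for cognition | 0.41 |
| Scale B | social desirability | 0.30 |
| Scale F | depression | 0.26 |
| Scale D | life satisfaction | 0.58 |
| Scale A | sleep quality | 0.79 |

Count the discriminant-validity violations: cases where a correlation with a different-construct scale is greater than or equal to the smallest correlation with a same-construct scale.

Convergent (same construct = sleep quality): Scale A.
Smallest convergent = 0.79. Discriminant values: 0.75, 0.41, 0.30, 0.26, 0.58; count ≥ 0.79 → 0.

0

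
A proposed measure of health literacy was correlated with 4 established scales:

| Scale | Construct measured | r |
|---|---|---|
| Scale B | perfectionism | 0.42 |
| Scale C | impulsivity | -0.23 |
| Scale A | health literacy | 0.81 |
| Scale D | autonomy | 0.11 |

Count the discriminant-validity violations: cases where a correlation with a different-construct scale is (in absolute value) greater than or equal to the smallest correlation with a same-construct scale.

Convergent (same construct = health literacy): Scale A.
Smallest convergent = 0.81. Discriminant |r|: 0.42, 0.23, 0.11; count ≥ 0.81 → 0.

0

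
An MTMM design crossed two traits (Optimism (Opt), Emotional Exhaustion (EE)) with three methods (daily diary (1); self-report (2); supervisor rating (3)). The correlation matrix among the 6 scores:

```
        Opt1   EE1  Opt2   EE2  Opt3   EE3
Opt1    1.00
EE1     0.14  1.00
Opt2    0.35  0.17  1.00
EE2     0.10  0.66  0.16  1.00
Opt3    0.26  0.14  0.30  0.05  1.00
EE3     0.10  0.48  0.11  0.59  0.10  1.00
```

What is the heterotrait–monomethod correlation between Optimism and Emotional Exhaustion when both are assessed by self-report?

Different traits, same method: r(Opt2, EE2) = 0.16.

0.16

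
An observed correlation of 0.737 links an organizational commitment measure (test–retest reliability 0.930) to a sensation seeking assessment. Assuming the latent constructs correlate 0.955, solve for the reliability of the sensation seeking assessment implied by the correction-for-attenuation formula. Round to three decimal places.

0.640

r_true = r_obs / √(r_xx · r_yy) ⇒ 0.955 = 0.737 / √(0.930 · r_yy).
√(0.930 · r_yy) = 0.737 / 0.955 = 0.7717; 0.930 · r_yy = 0.5955; r_yy = 0.5955 / 0.930 ≈ 0.640.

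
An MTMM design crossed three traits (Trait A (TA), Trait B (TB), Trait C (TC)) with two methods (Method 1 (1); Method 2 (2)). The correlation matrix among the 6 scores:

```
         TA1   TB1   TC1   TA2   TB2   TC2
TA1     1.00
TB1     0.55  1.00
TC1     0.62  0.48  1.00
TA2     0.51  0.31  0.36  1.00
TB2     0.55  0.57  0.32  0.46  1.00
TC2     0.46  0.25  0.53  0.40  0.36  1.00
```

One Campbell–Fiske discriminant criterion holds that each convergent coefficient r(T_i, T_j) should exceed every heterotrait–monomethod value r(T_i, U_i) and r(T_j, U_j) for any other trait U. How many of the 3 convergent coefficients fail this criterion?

Checking each validity diagonal entry against its comparison values:
TA (methods 1·2): 0.51 vs {0.55, 0.46, 0.62, 0.40} → fail.
TB (methods 1·2): 0.57 vs {0.55, 0.46, 0.48, 0.36} → pass.
TC (methods 1·2): 0.53 vs {0.62, 0.40, 0.48, 0.36} → fail.
2 of 3 fail.

2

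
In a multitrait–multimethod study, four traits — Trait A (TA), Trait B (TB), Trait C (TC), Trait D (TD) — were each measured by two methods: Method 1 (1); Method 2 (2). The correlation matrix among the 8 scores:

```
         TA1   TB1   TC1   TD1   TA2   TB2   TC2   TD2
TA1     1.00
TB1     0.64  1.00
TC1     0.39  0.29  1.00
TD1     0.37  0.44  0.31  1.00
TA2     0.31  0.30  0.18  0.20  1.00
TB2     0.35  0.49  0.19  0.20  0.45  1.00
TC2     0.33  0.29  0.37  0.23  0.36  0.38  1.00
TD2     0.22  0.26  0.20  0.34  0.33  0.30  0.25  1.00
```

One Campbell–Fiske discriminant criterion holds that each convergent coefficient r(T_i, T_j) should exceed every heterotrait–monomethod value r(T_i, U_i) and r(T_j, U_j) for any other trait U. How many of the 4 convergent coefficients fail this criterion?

4

Checking each validity diagonal entry against its comparison values:
TA (methods 1·2): 0.31 vs {0.64, 0.45, 0.39, 0.36, 0.37, 0.33} → fail.
TB (methods 1·2): 0.49 vs {0.64, 0.45, 0.29, 0.38, 0.44, 0.30} → fail.
TC (methods 1·2): 0.37 vs {0.39, 0.36, 0.29, 0.38, 0.31, 0.25} → fail.
TD (methods 1·2): 0.34 vs {0.37, 0.33, 0.44, 0.30, 0.31, 0.25} → fail.
4 of 4 fail.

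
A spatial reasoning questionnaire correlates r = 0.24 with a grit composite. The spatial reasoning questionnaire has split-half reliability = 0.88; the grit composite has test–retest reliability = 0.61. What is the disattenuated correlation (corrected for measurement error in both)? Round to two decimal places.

0.33

r_true = r_obs / √(r_xx · r_yy) = 0.24 / √(0.88 × 0.61) = 0.24 / √0.5368 = 0.24 / 0.7327 ≈ 0.33.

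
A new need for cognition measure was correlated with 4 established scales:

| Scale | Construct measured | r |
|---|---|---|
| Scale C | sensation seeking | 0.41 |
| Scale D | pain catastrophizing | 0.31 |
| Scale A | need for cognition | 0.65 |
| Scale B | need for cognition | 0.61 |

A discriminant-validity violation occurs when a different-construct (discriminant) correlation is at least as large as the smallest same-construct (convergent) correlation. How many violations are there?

0

Convergent (same construct = need for cognition): Scale A, Scale B.
Smallest convergent = 0.61. Discriminant values: 0.41, 0.31; count ≥ 0.61 → 0.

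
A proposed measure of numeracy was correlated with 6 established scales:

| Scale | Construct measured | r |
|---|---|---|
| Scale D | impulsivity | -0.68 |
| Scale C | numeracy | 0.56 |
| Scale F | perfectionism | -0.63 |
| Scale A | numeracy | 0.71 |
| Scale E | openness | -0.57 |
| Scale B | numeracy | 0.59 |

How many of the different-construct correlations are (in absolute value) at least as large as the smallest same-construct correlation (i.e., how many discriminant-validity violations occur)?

3

Convergent (same construct = numeracy): Scale C, Scale A, Scale B.
Smallest convergent = 0.56. Discriminant |r|: 0.68, 0.63, 0.57; count ≥ 0.56 → 3.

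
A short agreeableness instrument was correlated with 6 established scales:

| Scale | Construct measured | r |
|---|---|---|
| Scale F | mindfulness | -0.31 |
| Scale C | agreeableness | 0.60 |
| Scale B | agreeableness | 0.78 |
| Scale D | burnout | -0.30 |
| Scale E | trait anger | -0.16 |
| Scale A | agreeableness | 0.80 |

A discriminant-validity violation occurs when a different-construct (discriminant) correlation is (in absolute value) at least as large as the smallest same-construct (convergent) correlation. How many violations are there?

0

Convergent (same construct = agreeableness): Scale C, Scale B, Scale A.
Smallest convergent = 0.60. Discriminant |r|: 0.31, 0.30, 0.16; count ≥ 0.60 → 0.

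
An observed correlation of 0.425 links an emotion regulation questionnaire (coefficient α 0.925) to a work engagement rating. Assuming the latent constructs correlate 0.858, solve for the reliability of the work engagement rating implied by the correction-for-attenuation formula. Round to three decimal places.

r_true = r_obs / √(r_xx · r_yy) ⇒ 0.858 = 0.425 / √(0.925 · r_yy).
√(0.925 · r_yy) = 0.425 / 0.858 = 0.4953; 0.925 · r_yy = 0.2453; r_yy = 0.2453 / 0.925 ≈ 0.265.

0.265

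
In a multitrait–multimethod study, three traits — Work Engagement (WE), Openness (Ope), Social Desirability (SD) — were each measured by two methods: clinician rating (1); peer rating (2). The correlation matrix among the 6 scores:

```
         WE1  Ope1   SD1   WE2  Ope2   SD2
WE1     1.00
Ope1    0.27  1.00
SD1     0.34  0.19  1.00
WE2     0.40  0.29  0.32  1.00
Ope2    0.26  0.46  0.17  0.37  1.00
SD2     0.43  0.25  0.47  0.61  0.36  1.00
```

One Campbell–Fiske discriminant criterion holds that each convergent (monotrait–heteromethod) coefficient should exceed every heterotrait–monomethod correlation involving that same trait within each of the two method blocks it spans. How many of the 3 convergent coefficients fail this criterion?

2

Convergent coefficients and their comparison sets:
WE (methods 1·2): 0.40 vs {0.27, 0.37, 0.34, 0.61} → fail.
Ope (methods 1·2): 0.46 vs {0.27, 0.37, 0.19, 0.36} → pass.
SD (methods 1·2): 0.47 vs {0.34, 0.61, 0.19, 0.36} → fail.
2 of 3 fail.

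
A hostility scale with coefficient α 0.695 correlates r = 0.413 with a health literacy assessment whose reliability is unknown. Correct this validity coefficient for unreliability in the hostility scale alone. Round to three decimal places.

Single correction: r_c = r_obs / √r_xx = 0.413 / √0.695 = 0.413 / 0.8337 ≈ 0.495.

0.495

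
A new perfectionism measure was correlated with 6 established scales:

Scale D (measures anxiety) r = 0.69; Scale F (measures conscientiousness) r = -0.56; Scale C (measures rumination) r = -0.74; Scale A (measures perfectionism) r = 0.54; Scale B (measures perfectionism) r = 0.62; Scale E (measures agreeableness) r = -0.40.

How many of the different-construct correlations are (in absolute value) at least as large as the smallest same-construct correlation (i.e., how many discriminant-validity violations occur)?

Convergent (same construct = perfectionism): Scale A, Scale B.
Smallest convergent = 0.54. Discriminant |r|: 0.69, 0.56, 0.74, 0.40; count ≥ 0.54 → 3.

3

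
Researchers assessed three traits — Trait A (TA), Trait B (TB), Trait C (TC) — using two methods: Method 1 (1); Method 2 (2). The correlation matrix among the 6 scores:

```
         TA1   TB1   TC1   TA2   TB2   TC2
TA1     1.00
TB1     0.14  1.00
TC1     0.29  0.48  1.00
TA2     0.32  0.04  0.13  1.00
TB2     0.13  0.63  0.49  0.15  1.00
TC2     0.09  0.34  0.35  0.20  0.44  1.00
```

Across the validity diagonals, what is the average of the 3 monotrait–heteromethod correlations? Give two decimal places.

Convergent values: 0.32, 0.63, 0.35; mean = 1.30/3 = 0.43.

0.43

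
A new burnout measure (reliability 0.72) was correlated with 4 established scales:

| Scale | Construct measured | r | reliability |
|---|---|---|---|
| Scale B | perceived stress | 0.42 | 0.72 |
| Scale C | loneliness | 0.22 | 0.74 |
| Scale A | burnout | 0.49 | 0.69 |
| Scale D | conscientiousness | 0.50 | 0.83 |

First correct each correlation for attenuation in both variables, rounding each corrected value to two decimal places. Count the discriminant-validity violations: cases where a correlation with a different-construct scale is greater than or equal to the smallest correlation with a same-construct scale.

Disattenuated r (r / √(r_scale · r_new)):
  Scale B (disc): 0.42 / √(0.72·0.72) = 0.58
  Scale C (disc): 0.22 / √(0.74·0.72) = 0.30
  Scale A (conv): 0.49 / √(0.69·0.72) = 0.70
  Scale D (disc): 0.50 / √(0.83·0.72) = 0.65
Smallest convergent = 0.70. Discriminant values: 0.58, 0.30, 0.65; count ≥ 0.70 → 0.

0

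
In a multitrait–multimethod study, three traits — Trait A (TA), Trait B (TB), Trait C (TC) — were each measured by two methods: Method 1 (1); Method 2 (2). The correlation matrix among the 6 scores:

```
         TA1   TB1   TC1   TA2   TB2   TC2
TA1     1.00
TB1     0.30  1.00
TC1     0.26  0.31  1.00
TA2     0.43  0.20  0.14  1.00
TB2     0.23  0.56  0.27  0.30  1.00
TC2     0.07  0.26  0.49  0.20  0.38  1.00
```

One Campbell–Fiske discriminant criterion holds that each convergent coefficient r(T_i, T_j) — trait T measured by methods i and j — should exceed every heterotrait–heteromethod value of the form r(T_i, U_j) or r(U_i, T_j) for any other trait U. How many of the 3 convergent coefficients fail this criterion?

Checking each validity diagonal entry against its comparison values:
TA (methods 1·2): 0.43 vs {0.23, 0.20, 0.07, 0.14} → pass.
TB (methods 1·2): 0.56 vs {0.20, 0.23, 0.26, 0.27} → pass.
TC (methods 1·2): 0.49 vs {0.14, 0.07, 0.27, 0.26} → pass.
0 of 3 fail.

0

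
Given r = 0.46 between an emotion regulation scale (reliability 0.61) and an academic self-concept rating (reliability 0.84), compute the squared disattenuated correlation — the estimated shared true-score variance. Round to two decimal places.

Disattenuated r = 0.46 / √(0.61 × 0.84) = 0.46 / 0.7158 = 0.6426.
Shared true-score variance = 0.6426² = 0.4129 ≈ 0.41.

0.41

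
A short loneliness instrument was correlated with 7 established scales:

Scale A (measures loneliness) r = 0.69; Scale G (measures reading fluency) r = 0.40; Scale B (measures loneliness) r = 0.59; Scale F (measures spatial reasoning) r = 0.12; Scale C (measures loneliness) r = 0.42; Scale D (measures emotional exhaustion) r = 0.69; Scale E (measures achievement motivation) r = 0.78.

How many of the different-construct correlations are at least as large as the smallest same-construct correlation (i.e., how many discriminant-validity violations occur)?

Convergent (same construct = loneliness): Scale A, Scale B, Scale C.
Smallest convergent = 0.42. Discriminant values: 0.40, 0.12, 0.69, 0.78; count ≥ 0.42 → 2.

2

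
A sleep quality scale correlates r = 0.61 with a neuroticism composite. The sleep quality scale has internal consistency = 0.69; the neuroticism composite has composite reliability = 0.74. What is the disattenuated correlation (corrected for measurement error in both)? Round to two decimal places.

r_true = r_obs / √(r_xx · r_yy) = 0.61 / √(0.69 × 0.74) = 0.61 / √0.5106 = 0.61 / 0.7146 ≈ 0.85.

0.85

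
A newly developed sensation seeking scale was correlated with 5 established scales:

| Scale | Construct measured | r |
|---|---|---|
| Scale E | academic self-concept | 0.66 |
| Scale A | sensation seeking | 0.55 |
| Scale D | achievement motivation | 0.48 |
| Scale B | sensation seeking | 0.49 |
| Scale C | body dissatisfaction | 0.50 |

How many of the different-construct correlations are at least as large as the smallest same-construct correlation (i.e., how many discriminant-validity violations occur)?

2

Convergent (same construct = sensation seeking): Scale A, Scale B.
Smallest convergent = 0.49. Discriminant values: 0.66, 0.48, 0.50; count ≥ 0.49 → 2.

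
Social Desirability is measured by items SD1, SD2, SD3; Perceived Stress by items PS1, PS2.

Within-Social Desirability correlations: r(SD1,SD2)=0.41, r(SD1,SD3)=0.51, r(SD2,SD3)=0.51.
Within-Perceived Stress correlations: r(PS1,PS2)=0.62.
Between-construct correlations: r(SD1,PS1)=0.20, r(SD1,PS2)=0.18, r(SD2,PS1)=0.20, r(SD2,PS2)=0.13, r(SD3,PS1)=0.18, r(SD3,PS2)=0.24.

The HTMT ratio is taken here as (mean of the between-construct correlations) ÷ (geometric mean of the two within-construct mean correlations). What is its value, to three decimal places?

Mean heterotrait r = 1.13/6 = 0.1883.
Mean within-SD = 1.43/3 = 0.4767; mean within-PS = 0.62/1 = 0.6200.
Geometric mean = √(0.4767 × 0.6200) = 0.5436.
HTMT = 0.1883 / 0.5436 = 0.346.

0.346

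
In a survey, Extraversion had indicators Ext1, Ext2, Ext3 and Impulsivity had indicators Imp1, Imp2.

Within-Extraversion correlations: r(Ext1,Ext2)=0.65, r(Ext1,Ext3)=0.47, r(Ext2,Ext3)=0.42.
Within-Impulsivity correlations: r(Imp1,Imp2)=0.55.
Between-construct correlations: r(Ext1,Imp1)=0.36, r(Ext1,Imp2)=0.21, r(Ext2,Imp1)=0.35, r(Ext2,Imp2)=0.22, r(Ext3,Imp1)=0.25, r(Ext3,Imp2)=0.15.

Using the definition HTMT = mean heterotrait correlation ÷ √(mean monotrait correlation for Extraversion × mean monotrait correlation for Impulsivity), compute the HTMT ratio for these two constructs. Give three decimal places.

Mean heterotrait r = 1.54/6 = 0.2567.
Mean within-Ext = 1.54/3 = 0.5133; mean within-Imp = 0.55/1 = 0.5500.
Geometric mean = √(0.5133 × 0.5500) = 0.5313.
HTMT = 0.2567 / 0.5313 = 0.483.

0.483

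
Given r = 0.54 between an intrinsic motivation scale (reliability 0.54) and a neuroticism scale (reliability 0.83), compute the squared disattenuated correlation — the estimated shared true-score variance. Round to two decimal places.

0.65

Disattenuated r = 0.54 / √(0.54 × 0.83) = 0.54 / 0.6695 = 0.8066.
Shared true-score variance = 0.8066² = 0.6506 ≈ 0.65.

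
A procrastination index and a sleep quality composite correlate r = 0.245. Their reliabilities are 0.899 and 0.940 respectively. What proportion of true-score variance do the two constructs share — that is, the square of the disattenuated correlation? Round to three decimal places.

Disattenuated r = 0.245 / √(0.899 × 0.940) = 0.245 / 0.9193 = 0.2665.
Shared true-score variance = 0.2665² = 0.0710 ≈ 0.071.

0.071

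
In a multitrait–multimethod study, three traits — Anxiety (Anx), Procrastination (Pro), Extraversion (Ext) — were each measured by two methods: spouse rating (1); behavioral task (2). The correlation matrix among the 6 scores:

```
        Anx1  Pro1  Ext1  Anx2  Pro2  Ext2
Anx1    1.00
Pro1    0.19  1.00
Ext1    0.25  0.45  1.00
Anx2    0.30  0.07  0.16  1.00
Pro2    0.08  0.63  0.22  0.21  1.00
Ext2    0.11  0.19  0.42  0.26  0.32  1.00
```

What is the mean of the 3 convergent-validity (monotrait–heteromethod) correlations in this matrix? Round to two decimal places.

Convergent values: 0.30, 0.63, 0.42; mean = 1.35/3 = 0.45.

0.45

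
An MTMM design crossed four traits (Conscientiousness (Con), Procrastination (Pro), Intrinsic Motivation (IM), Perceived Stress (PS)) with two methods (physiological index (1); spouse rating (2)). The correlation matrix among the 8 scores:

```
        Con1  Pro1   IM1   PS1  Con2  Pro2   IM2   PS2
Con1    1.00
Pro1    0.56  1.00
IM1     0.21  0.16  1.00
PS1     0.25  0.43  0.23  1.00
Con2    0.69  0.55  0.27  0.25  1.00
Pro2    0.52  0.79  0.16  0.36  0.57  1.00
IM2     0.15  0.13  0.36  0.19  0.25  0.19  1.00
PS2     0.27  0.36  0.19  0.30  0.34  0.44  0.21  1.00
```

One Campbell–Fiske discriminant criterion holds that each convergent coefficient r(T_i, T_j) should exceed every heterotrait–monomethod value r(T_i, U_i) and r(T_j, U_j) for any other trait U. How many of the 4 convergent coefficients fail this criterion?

1

Checking each validity diagonal entry against its comparison values:
Con (methods 1·2): 0.69 vs {0.56, 0.57, 0.21, 0.25, 0.25, 0.34} → pass.
Pro (methods 1·2): 0.79 vs {0.56, 0.57, 0.16, 0.19, 0.43, 0.44} → pass.
IM (methods 1·2): 0.36 vs {0.21, 0.25, 0.16, 0.19, 0.23, 0.21} → pass.
PS (methods 1·2): 0.30 vs {0.25, 0.34, 0.43, 0.44, 0.23, 0.21} → fail.
1 of 4 fail.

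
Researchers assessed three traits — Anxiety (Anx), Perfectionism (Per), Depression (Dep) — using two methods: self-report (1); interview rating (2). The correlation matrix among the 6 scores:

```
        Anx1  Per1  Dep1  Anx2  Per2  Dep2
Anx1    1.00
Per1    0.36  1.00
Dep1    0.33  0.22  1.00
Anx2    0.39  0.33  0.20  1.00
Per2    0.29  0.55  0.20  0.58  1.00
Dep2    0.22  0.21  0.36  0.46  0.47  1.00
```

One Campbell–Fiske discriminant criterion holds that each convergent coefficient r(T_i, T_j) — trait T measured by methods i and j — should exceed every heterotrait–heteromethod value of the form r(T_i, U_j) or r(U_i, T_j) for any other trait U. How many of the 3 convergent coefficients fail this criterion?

0

Each convergent coefficient versus the relevant comparison correlations:
Anx (methods 1·2): 0.39 vs {0.29, 0.33, 0.22, 0.20} → pass.
Per (methods 1·2): 0.55 vs {0.33, 0.29, 0.21, 0.20} → pass.
Dep (methods 1·2): 0.36 vs {0.20, 0.22, 0.20, 0.21} → pass.
0 of 3 fail.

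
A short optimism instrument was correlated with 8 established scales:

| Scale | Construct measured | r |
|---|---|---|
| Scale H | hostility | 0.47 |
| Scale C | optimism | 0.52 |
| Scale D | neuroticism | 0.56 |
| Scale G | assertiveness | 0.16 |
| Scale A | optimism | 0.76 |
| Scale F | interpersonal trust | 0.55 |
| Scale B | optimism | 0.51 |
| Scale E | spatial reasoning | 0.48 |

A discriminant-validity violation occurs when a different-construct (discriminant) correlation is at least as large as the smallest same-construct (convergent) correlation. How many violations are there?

2

Convergent (same construct = optimism): Scale C, Scale A, Scale B.
Smallest convergent = 0.51. Discriminant values: 0.47, 0.56, 0.16, 0.55, 0.48; count ≥ 0.51 → 2.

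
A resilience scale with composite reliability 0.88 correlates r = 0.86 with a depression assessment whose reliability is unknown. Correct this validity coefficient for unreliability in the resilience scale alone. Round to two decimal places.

Single correction: r_c = r_obs / √r_xx = 0.86 / √0.88 = 0.86 / 0.9381 ≈ 0.92.

0.92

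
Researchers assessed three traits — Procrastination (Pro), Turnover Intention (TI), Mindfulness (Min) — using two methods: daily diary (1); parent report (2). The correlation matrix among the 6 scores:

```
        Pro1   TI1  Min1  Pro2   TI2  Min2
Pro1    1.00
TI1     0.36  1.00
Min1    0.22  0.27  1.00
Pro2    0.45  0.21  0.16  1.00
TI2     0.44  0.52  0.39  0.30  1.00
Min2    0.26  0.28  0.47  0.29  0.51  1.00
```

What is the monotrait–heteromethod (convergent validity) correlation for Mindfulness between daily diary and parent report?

Same trait (Min), different methods: r(Min1, Min2) = 0.47.

0.47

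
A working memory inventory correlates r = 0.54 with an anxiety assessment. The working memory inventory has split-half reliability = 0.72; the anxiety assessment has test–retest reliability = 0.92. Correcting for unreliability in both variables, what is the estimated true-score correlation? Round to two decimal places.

0.66

r_true = r_obs / √(r_xx · r_yy) = 0.54 / √(0.72 × 0.92) = 0.54 / √0.6624 = 0.54 / 0.8139 ≈ 0.66.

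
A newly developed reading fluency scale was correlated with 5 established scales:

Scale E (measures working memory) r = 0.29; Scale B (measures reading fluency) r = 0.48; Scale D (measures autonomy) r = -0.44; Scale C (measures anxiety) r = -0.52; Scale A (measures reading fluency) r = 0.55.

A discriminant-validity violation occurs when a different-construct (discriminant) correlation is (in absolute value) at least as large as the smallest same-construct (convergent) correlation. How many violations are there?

1

Convergent (same construct = reading fluency): Scale B, Scale A.
Smallest convergent = 0.48. Discriminant |r|: 0.29, 0.44, 0.52; count ≥ 0.48 → 1.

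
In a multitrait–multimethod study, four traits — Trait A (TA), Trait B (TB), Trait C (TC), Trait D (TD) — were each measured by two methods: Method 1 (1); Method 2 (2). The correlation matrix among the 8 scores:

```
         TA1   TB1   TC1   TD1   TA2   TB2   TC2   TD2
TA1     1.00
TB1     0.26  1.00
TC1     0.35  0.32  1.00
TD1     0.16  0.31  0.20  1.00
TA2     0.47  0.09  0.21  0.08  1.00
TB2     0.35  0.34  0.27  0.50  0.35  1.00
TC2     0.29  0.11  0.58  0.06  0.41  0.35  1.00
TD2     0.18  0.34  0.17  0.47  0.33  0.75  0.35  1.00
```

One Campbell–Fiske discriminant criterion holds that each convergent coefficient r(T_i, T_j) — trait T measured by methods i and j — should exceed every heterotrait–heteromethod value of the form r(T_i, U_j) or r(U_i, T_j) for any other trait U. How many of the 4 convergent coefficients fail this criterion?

Each convergent coefficient versus the relevant comparison correlations:
TA (methods 1·2): 0.47 vs {0.35, 0.09, 0.29, 0.21, 0.18, 0.08} → pass.
TB (methods 1·2): 0.34 vs {0.09, 0.35, 0.11, 0.27, 0.34, 0.50} → fail.
TC (methods 1·2): 0.58 vs {0.21, 0.29, 0.27, 0.11, 0.17, 0.06} → pass.
TD (methods 1·2): 0.47 vs {0.08, 0.18, 0.50, 0.34, 0.06, 0.17} → fail.
2 of 4 fail.

2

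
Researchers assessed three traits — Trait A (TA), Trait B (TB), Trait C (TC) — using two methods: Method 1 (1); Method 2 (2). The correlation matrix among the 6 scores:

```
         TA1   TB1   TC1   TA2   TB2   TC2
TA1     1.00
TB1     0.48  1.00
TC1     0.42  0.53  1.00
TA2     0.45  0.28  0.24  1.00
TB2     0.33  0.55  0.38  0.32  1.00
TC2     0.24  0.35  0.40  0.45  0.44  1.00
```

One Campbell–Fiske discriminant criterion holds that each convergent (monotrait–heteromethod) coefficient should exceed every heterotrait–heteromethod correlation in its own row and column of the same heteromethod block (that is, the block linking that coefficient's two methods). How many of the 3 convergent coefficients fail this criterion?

Checking each validity diagonal entry against its comparison values:
TA (methods 1·2): 0.45 vs {0.33, 0.28, 0.24, 0.24} → pass.
TB (methods 1·2): 0.55 vs {0.28, 0.33, 0.35, 0.38} → pass.
TC (methods 1·2): 0.40 vs {0.24, 0.24, 0.38, 0.35} → pass.
0 of 3 fail.

0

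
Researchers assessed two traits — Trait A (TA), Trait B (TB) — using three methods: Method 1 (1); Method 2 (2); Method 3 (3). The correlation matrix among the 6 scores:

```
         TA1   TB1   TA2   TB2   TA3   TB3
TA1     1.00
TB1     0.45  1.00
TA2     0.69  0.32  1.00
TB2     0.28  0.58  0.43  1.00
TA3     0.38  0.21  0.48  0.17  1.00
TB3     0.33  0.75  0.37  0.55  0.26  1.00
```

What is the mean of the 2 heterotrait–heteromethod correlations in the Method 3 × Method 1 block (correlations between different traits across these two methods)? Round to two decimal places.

HTHM values (method 3 × method 1): 0.21, 0.33; mean = 0.54/2 = 0.27.

0.27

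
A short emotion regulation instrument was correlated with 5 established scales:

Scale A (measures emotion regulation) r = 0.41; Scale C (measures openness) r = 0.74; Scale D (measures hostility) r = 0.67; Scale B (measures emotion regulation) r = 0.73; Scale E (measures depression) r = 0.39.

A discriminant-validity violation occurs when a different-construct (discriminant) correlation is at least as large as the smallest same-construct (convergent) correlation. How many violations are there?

2

Convergent (same construct = emotion regulation): Scale A, Scale B.
Smallest convergent = 0.41. Discriminant values: 0.74, 0.67, 0.39; count ≥ 0.41 → 2.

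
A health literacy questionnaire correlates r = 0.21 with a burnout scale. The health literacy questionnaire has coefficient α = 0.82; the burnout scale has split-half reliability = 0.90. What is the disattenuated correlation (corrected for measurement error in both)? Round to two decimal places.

r_true = r_obs / √(r_xx · r_yy) = 0.21 / √(0.82 × 0.90) = 0.21 / √0.7380 = 0.21 / 0.8591 ≈ 0.24.

0.24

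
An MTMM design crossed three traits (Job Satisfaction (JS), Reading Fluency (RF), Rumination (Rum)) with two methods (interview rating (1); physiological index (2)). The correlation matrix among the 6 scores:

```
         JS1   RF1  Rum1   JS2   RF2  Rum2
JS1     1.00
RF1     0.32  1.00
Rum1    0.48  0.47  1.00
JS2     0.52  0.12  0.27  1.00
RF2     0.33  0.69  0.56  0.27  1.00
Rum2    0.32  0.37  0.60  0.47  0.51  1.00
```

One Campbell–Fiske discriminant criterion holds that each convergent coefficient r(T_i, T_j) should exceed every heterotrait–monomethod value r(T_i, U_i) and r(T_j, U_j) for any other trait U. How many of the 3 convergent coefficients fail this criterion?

Each convergent coefficient versus the relevant comparison correlations:
JS (methods 1·2): 0.52 vs {0.32, 0.27, 0.48, 0.47} → pass.
RF (methods 1·2): 0.69 vs {0.32, 0.27, 0.47, 0.51} → pass.
Rum (methods 1·2): 0.60 vs {0.48, 0.47, 0.47, 0.51} → pass.
0 of 3 fail.

0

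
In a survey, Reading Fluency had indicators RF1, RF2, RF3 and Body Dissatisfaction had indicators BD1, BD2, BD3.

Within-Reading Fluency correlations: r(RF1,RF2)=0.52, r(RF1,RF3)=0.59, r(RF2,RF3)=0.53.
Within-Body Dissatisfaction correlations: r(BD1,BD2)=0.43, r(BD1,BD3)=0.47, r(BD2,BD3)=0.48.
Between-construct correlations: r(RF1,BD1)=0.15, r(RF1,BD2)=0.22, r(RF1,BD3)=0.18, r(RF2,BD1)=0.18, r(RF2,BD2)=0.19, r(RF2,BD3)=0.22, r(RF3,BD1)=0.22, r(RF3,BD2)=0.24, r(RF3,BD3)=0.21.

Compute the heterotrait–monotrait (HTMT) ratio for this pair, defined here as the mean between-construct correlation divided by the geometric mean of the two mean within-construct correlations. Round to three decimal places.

0.401

Mean heterotrait r = 1.81/9 = 0.2011.
Mean within-RF = 1.64/3 = 0.5467; mean within-BD = 1.38/3 = 0.4600.
Geometric mean = √(0.5467 × 0.4600) = 0.5015.
HTMT = 0.2011 / 0.5015 = 0.401.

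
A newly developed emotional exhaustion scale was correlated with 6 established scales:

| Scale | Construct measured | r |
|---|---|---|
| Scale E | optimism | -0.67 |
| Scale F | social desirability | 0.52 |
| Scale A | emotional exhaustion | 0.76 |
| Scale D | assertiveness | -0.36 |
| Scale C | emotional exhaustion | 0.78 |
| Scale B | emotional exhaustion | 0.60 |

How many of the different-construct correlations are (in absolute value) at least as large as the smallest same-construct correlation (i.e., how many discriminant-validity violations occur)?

1

Convergent (same construct = emotional exhaustion): Scale A, Scale C, Scale B.
Smallest convergent = 0.60. Discriminant |r|: 0.67, 0.52, 0.36; count ≥ 0.60 → 1.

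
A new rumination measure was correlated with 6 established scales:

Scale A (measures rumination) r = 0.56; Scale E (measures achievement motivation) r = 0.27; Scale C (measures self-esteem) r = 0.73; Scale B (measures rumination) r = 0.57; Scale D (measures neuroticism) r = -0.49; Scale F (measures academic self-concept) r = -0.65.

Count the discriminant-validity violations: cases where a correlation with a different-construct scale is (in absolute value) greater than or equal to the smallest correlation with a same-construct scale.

2

Convergent (same construct = rumination): Scale A, Scale B.
Smallest convergent = 0.56. Discriminant |r|: 0.27, 0.73, 0.49, 0.65; count ≥ 0.56 → 2.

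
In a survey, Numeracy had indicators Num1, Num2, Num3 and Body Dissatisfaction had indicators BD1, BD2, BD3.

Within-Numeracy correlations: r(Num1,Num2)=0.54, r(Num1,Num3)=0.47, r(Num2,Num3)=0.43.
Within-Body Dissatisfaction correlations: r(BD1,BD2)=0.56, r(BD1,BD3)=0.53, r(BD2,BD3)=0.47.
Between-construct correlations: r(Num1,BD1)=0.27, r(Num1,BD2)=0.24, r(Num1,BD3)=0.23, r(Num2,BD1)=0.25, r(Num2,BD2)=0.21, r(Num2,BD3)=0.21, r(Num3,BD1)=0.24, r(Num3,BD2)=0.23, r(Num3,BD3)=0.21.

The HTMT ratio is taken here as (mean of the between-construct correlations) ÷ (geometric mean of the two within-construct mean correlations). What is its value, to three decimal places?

0.465

Mean between = 2.09/9 = 0.2322.
Mean within-Num = 1.44/3 = 0.4800; mean within-BD = 1.56/3 = 0.5200.
Geometric mean = √(0.4800 × 0.5200) = 0.4996.
HTMT = 0.2322 / 0.4996 = 0.465.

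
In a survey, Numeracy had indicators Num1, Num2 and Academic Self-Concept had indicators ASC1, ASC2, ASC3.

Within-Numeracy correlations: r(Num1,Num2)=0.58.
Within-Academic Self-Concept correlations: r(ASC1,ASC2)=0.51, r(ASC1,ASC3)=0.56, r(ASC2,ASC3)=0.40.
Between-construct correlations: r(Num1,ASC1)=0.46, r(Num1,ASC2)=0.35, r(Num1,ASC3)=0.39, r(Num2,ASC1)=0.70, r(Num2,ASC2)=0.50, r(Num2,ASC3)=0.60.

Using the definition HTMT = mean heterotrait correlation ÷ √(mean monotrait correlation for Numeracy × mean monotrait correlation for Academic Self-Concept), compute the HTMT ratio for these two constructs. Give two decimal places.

0.94

Mean heterotrait r = 3.00/6 = 0.5000.
Mean within-Num = 0.58/1 = 0.5800; mean within-ASC = 1.47/3 = 0.4900.
Geometric mean = √(0.5800 × 0.4900) = 0.5331.
HTMT = 0.5000 / 0.5331 = 0.94.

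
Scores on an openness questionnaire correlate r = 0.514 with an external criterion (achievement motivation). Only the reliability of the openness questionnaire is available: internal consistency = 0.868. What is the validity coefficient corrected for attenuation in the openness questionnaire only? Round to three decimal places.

Single correction: r_c = r_obs / √r_xx = 0.514 / √0.868 = 0.514 / 0.9317 ≈ 0.552.

0.552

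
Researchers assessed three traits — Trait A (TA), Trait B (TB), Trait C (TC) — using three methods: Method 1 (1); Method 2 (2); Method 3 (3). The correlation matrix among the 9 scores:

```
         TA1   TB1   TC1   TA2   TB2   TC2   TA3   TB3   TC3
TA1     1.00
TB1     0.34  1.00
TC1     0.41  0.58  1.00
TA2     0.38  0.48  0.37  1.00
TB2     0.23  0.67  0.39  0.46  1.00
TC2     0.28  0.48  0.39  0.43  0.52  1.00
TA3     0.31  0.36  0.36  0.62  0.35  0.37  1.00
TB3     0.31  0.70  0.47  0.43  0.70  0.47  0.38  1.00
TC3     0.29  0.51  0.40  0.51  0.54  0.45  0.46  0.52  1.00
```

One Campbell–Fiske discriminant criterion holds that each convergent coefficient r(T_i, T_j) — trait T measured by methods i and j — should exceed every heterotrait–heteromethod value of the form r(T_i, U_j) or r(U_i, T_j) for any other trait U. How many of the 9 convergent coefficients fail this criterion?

Convergent coefficients and their comparison sets:
TA (methods 1·2): 0.38 vs {0.23, 0.48, 0.28, 0.37} → fail.
TA (methods 1·3): 0.31 vs {0.31, 0.36, 0.29, 0.36} → fail.
TA (methods 2·3): 0.62 vs {0.43, 0.35, 0.51, 0.37} → pass.
TB (methods 1·2): 0.67 vs {0.48, 0.23, 0.48, 0.39} → pass.
TB (methods 1·3): 0.70 vs {0.36, 0.31, 0.51, 0.47} → pass.
TB (methods 2·3): 0.70 vs {0.35, 0.43, 0.54, 0.47} → pass.
TC (methods 1·2): 0.39 vs {0.37, 0.28, 0.39, 0.48} → fail.
TC (methods 1·3): 0.40 vs {0.36, 0.29, 0.47, 0.51} → fail.
TC (methods 2·3): 0.45 vs {0.37, 0.51, 0.47, 0.54} → fail.
5 of 9 fail.

5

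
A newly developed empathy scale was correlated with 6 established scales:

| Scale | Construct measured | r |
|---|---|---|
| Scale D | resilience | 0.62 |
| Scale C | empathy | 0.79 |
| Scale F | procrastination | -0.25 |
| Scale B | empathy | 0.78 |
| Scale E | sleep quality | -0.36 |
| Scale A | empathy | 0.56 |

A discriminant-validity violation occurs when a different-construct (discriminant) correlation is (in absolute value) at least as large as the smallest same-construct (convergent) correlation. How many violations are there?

Convergent (same construct = empathy): Scale C, Scale B, Scale A.
Smallest convergent = 0.56. Discriminant |r|: 0.62, 0.25, 0.36; count ≥ 0.56 → 1.

1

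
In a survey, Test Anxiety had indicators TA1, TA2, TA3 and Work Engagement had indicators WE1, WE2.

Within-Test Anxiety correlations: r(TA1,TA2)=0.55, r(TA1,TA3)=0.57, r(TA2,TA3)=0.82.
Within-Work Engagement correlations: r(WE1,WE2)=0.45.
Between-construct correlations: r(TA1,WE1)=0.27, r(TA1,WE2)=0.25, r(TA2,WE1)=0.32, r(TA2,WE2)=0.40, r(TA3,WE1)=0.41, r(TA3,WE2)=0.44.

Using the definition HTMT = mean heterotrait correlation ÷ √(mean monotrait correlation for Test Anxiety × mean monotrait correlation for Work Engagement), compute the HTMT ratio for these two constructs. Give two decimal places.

Between-construct mean = 2.09/6 = 0.3483.
Mean within-TA = 1.94/3 = 0.6467; mean within-WE = 0.45/1 = 0.4500.
Geometric mean = √(0.6467 × 0.4500) = 0.5395.
HTMT = 0.3483 / 0.5395 = 0.65.

0.65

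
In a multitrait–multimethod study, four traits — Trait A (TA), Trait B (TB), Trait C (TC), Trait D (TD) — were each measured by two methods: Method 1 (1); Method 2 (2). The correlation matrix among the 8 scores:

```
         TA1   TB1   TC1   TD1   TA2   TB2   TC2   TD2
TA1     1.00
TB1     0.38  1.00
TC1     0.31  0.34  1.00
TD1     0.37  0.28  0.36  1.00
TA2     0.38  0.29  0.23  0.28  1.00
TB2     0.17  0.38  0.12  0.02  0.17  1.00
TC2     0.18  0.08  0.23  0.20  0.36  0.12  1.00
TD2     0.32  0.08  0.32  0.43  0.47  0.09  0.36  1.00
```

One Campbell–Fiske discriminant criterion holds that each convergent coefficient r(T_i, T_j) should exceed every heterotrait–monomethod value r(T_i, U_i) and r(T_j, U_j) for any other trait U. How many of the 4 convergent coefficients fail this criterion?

4

Checking each validity diagonal entry against its comparison values:
TA (methods 1·2): 0.38 vs {0.38, 0.17, 0.31, 0.36, 0.37, 0.47} → fail.
TB (methods 1·2): 0.38 vs {0.38, 0.17, 0.34, 0.12, 0.28, 0.09} → fail.
TC (methods 1·2): 0.23 vs {0.31, 0.36, 0.34, 0.12, 0.36, 0.36} → fail.
TD (methods 1·2): 0.43 vs {0.37, 0.47, 0.28, 0.09, 0.36, 0.36} → fail.
4 of 4 fail.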